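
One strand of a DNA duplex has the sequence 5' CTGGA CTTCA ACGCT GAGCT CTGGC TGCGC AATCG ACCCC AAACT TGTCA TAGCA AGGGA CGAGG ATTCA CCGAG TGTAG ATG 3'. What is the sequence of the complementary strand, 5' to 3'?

The complement of CTGGACTTCAACGCTGAGCTCTGGCTGCGCAATCGACCCCAAACTTGTCATAGCAAGGGACGAGGATTCACCGAGTGTAGATG is GACCTGAAGTTGCGACTCGAGACCGACGCGTTAGCTGGGGTTTGAACAGTATCGTTCCCTGCTCCTAAGTGGCTCACATCTAC (A↔T, G↔C). DNA strands are antiparallel, so the complementary strand runs 3'→5'; reversing gives the 5'→3' form.

5'-CATCTACACTCGGTGAATCCTCGTCCCTTGCTATGACAAGTTTGGGGTCGATTGCGCAGCCAGAGCTCAGCGTTGAAGTCCAG-3'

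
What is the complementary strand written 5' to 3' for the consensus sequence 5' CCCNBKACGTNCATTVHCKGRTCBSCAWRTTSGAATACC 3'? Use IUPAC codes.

Standard pairs A↔T, G↔C; ambiguity codes pair R↔Y, K↔M, W↔W, S↔S, B↔V, H↔D, N↔N. Complement (GGGNVMTGCANGTAABDGMCYAGVSGTWYAASCTTATGG), then reverse for 5'→3'.

5'-GGTATTCSAAYWTGSVGAYCMGDBAATGNACGTMVNGGG-3'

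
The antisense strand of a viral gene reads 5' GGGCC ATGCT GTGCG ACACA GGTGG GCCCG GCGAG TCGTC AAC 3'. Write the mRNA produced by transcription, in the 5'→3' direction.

5'-GUUGACGACUCGCCGGGCCCACCUGUGUCGCACAGCAUGGCCC-3'

RNA polymerase reads the template 3'→5' and synthesizes mRNA 5'→3' by base-pairing (A→U, T→A, G↔C). The complement of the template is CCCGGTACGACACGCTGTGTCCACCCGGGCCGCTCAGCAGTTG; antiparallel, so 5'→3' the coding strand is GTTGACGACTCGCCGGGCCCACCTGTGTCGCACAGCATGGCCC. Replace T with U for the mRNA.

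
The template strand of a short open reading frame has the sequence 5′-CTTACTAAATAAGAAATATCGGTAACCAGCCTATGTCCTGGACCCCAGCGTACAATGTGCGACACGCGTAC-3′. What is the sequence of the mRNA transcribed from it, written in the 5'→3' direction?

5'-GUACGCGUGUCGCACAUUGUACGCUGGGGUCCAGGACAUAGGCUGGUUACCGAUAUUUCUUAUUUAGUAAG-3'

RNA polymerase reads the template 3'→5' and synthesizes mRNA 5'→3' by base-pairing (A→U, T→A, G↔C). The complement of the template is GAATGATTTATTCTTTATAGCCATTGGTCGGATACAGGACCTGGGGTCGCATGTTACACGCTGTGCGCATG; antiparallel, so 5'→3' the coding strand is GTACGCGTGTCGCACATTGTACGCTGGGGTCCAGGACATAGGCTGGTTACCGATATTTCTTATTTAGTAAG. Replace T with U for the mRNA.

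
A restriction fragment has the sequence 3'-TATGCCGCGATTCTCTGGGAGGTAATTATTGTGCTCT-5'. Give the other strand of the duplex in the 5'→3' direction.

The strand is given 3'→5', so its complement runs 5'→3' in the same left-to-right order: pair each base A↔T, G↔C.

5'-ATACGGCGCTAAGAGACCCTCCATTAATAACACGAGA-3'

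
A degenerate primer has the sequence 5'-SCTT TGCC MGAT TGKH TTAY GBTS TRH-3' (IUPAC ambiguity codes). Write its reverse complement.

5'-DYASAVCRTAADMCAATCKGGCAAAGS-3'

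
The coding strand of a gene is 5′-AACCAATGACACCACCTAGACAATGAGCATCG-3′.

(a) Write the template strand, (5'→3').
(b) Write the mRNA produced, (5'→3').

(a) 5'-CGATGCTCATTGTCTAGGTGGTGTCATTGGTT-3'
(b) 5'-AACCAAUGACACCACCUAGACAAUGAGCAUCG-3'

(a) The template strand is the reverse complement of the coding strand: complement TTGGTTACTGTGGTGGATCTGTTACTCGTAGC, then reverse.
(b) mRNA matches the coding strand with T→U.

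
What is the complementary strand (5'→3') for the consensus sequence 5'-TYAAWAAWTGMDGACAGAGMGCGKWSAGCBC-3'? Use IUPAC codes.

Standard pairs A↔T, G↔C; ambiguity codes pair Y↔R, M↔K, W↔W, S↔S, B↔V, D↔H. Complement (ARTTWTTWACKHCTGTCTCKCGCMWSTCGVG), then reverse for 5'→3'.

5'-GVGCTSWMCGCKCTCTGTCHKCAWTTWTTRA-3'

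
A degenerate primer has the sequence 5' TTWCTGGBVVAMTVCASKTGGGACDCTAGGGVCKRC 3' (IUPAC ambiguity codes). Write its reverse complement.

Standard pairs A↔T, G↔C; ambiguity codes pair R↔Y, M↔K, W↔W, S↔S, B↔V, D↔H. Complement (AAWGACCVBBTKABGTSMACCCTGHGATCCCBGMYG), then reverse for 5'→3'.

5'-GYMGBCCCTAGHGTCCCAMSTGBAKTBBVCCAGWAA-3'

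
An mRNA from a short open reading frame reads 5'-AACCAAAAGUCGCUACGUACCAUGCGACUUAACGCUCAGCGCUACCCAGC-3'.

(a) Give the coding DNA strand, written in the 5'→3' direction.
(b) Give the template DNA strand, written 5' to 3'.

(a) The coding strand matches the mRNA with U→T.
(b) The template strand is the reverse complement of the coding strand.

(a) 5'-AACCAAAAGTCGCTACGTACCATGCGACTTAACGCTCAGCGCTACCCAGC-3'
(b) 5'-GCTGGGTAGCGCTGAGCGTTAAGTCGCATGGTACGTAGCGACTTTTGGTT-3'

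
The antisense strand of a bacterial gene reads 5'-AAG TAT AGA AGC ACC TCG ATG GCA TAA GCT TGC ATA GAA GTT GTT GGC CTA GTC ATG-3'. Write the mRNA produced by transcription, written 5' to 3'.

The mRNA has the sequence of the coding strand (reverse complement of the template) with T→U. Reverse complement of AAGTATAGAAGCACCTCGATGGCATAAGCTTGCATAGAAGTTGTTGGCCTAGTCATG is CATGACTAGGCCAACAACTTCTATGCAAGCTTATGCCATCGAGGTGCTTCTATACTT; then T→U.

5'-CAUGACUAGGCCAACAACUUCUAUGCAAGCUUAUGCCAUCGAGGUGCUUCUAUACUU-3'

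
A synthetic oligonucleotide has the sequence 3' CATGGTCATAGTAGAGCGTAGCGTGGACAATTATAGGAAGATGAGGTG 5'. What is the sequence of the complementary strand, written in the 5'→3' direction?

5'-GTACCAGTATCATCTCGCATCGCACCTGTTAATATCCTTCTACTCCAC-3'

The strand is given 3'→5', so its complement runs 5'→3' in the same left-to-right order: pair each base A↔T, G↔C.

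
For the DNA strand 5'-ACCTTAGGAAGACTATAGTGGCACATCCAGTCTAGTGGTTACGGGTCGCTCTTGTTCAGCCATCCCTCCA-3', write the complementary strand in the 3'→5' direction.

3'-TGGAATCCTTCTGATATCACCGTGTAGGTCAGATCACCAATGCCCAGCGAGAACAAGTCGGTAGGGAGGT-5'

Base-pairing A↔T, G↔C gives the complement. The complementary strand is antiparallel, so paired with a 5'→3' strand it runs 3'→5'.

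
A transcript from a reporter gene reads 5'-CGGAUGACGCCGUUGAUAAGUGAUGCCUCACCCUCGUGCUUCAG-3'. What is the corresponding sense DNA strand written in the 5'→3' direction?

5'-CGGATGACGCCGTTGATAAGTGATGCCTCACCCTCGTGCTTCAG-3'

The coding DNA strand has the same 5'→3' sequence as the mRNA with U replaced by T.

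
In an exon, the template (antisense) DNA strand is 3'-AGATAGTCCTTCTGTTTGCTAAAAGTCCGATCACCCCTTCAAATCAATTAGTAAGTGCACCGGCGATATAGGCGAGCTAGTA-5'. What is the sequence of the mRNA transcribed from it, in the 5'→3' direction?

5'-UCUAUCAGGAAGACAAACGAUUUUCAGGCUAGUGGGGAAGUUUAGUUAAUCAUUCACGUGGCCGCUAUAUCCGCUCGAUCAU-3'

Reading the template 3'→5' as shown, RNA polymerase pairs each base (A→U, T→A, G↔C) to build mRNA 5'→3' directly.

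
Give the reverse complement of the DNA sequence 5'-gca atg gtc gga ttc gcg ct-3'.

5'-AGCGCGAATCCGACCATTGC-3'

Reading the sequence 3'→5' and pairing each base (A↔T, G↔C) gives the reverse complement directly.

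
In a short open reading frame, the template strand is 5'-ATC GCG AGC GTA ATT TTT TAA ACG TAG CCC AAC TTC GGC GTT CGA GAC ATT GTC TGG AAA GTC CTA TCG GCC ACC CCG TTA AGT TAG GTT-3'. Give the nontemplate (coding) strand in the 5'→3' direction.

The coding strand is complementary and antiparallel to the template: take the complement (A↔T, G↔C) and reverse.

5'-AACCTAACTTAACGGGGTGGCCGATAGGACTTTCCAGACAATGTCTCGAACGCCGAAGTTGGGCTACGTTTAAAAAATTACGCTCGCGAT-3'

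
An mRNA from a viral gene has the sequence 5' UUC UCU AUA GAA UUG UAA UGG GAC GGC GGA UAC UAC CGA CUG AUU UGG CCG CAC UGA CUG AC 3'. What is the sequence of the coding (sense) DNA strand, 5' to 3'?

5'-TTCTCTATAGAATTGTAATGGGACGGCGGATACTACCGACTGATTTGGCCGCACTGACTGAC-3'

The coding DNA strand has the same 5'→3' sequence as the mRNA with U replaced by T.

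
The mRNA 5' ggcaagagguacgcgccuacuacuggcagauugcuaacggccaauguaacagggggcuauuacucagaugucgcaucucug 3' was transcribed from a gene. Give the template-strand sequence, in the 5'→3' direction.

5'-CAGAGATGCGACATCTGAGTAATAGCCCCCTGTTACATTGGCCGTTAGCAATCTGCCAGTAGTAGGCGCGTACCTCTTGCC-3'

Replace U with T to get the coding DNA strand: GGCAAGAGGTACGCGCCTACTACTGGCAGATTGCTAACGGCCAATGTAACAGGGGGCTATTACTCAGATGTCGCATCTCTG. The template strand is its reverse complement (complement CCGTTCTCCATGCGCGGATGATGACCGTCTAACGATTGCCGGTTACATTGTCCCCCGATAATGAGTCTACAGCGTAGAGAC, then reverse).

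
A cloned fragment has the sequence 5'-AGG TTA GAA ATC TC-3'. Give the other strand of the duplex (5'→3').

5'-GAGATTTCTAACCT-3'

The complement of AGGTTAGAAATCTC is TCCAATCTTTAGAG (A↔T, G↔C). DNA strands are antiparallel, so the complementary strand runs 3'→5'; reversing gives the 5'→3' form.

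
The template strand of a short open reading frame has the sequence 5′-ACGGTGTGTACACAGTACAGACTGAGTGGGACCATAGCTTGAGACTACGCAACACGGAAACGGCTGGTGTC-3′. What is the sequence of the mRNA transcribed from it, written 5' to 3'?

5′-GACACCAGCCGUUUCCGUGUUGCGUAGUCUCAAGCUAUGGUCCCACUCAGUCUGUACUGUGUACACACCGU-3′

RNA polymerase reads the template 3'→5' and synthesizes mRNA 5'→3' by base-pairing (A→U, T→A, G↔C). The complement of the template is TGCCACACATGTGTCATGTCTGACTCACCCTGGTATCGAACTCTGATGCGTTGTGCCTTTGCCGACCACAG; antiparallel, so 5'→3' the coding strand is GACACCAGCCGTTTCCGTGTTGCGTAGTCTCAAGCTATGGTCCCACTCAGTCTGTACTGTGTACACACCGT. Replace T with U for the mRNA.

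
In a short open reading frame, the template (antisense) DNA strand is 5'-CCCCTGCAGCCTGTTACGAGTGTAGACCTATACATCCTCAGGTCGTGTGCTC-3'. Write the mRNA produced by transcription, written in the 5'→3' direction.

5'-GAGCACACGACCUGAGGAUGUAUAGGUCUACACUCGUAACAGGCUGCAGGGG-3'

The mRNA has the sequence of the coding strand (reverse complement of the template) with T→U. Reverse complement of CCCCTGCAGCCTGTTACGAGTGTAGACCTATACATCCTCAGGTCGTGTGCTC is GAGCACACGACCTGAGGATGTATAGGTCTACACTCGTAACAGGCTGCAGGGG; then T→U.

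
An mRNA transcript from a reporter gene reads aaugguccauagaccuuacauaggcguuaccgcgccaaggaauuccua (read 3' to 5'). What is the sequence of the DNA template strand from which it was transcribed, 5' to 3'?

Written 5'→3' the mRNA is AUCCUUAAGGAACCGCGCCAUUGCGGAUACAUUCCAGAUACCUGGUAA, so the coding DNA strand is ATCCTTAAGGAACCGCGCCATTGCGGATACATTCCAGATACCTGGTAA. The template is its reverse complement.

5'-TTACCAGGTATCTGGAATGTATCCGCAATGGCGCGGTTCCTTAAGGAT-3'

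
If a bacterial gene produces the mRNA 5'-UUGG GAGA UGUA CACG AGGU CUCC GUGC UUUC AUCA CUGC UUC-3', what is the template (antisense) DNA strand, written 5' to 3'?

5'-GAAGCAGTGATGAAAGCACGGAGACCTCGTGTACATCTCCCAA-3'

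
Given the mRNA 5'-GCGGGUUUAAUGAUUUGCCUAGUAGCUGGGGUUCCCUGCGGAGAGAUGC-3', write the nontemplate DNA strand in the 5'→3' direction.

5'-GCGGGTTTAATGATTTGCCTAGTAGCTGGGGTTCCCTGCGGAGAGATGC-3'

The coding DNA strand has the same 5'→3' sequence as the mRNA with U replaced by T.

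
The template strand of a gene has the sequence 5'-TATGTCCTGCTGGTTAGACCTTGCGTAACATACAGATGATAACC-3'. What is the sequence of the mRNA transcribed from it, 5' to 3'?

5'-GGUUAUCAUCUGUAUGUUACGCAAGGUCUAACCAGCAGGACAUA-3'

RNA polymerase reads the template 3'→5' and synthesizes mRNA 5'→3' by base-pairing (A→U, T→A, G↔C). The complement of the template is ATACAGGACGACCAATCTGGAACGCATTGTATGTCTACTATTGG; antiparallel, so 5'→3' the coding strand is GGTTATCATCTGTATGTTACGCAAGGTCTAACCAGCAGGACATA. Replace T with U for the mRNA.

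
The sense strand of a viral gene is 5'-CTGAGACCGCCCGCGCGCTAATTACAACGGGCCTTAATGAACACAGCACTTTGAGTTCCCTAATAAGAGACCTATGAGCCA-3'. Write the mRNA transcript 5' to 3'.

mRNA has the coding-strand sequence with U in place of T.

5'-CUGAGACCGCCCGCGCGCUAAUUACAACGGGCCUUAAUGAACACAGCACUUUGAGUUCCCUAAUAAGAGACCUAUGAGCCA-3'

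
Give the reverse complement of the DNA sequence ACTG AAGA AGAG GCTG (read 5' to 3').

Complement each base (A↔T, G↔C): TGACTTCTTCTCCGAC. Then reverse.

5'-CAGCCTCTTCTTCAGT-3'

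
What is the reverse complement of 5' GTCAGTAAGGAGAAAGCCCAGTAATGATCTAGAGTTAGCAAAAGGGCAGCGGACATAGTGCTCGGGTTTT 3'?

5'-AAAACCCGAGCACTATGTCCGCTGCCCTTTTGCTAACTCTAGATCATTACTGGGCTTTCTCCTTACTGAC-3'

Complement each base (A↔T, G↔C): CAGTCATTCCTCTTTCGGGTCATTACTAGATCTCAATCGTTTTCCCGTCGCCTGTATCACGAGCCCAAAA. Then reverse.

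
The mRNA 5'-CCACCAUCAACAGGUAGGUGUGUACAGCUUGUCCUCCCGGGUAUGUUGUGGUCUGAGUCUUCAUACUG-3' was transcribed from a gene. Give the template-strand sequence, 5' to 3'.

5'-CAGTATGAAGACTCAGACCACAACATACCCGGGAGGACAAGCTGTACACACCTACCTGTTGATGGTGG-3'

Replace U with T to get the coding DNA strand: CCACCATCAACAGGTAGGTGTGTACAGCTTGTCCTCCCGGGTATGTTGTGGTCTGAGTCTTCATACTG. The template strand is its reverse complement (complement GGTGGTAGTTGTCCATCCACACATGTCGAACAGGAGGGCCCATACAACACCAGACTCAGAAGTATGAC, then reverse).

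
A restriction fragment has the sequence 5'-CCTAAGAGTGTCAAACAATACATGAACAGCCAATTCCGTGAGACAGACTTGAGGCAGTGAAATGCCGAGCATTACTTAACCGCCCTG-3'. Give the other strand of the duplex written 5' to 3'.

The complement of CCTAAGAGTGTCAAACAATACATGAACAGCCAATTCCGTGAGACAGACTTGAGGCAGTGAAATGCCGAGCATTACTTAACCGCCCTG is GGATTCTCACAGTTTGTTATGTACTTGTCGGTTAAGGCACTCTGTCTGAACTCCGTCACTTTACGGCTCGTAATGAATTGGCGGGAC (A↔T, G↔C). DNA strands are antiparallel, so the complementary strand runs 3'→5'; reversing gives the 5'→3' form.

5'-CAGGGCGGTTAAGTAATGCTCGGCATTTCACTGCCTCAAGTCTGTCTCACGGAATTGGCTGTTCATGTATTGTTTGACACTCTTAGG-3'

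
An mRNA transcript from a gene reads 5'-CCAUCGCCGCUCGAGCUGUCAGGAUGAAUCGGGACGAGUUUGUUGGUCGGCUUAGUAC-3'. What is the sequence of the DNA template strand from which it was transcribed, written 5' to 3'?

Replace U with T to get the coding DNA strand: CCATCGCCGCTCGAGCTGTCAGGATGAATCGGGACGAGTTTGTTGGTCGGCTTAGTAC. The template strand is its reverse complement (complement GGTAGCGGCGAGCTCGACAGTCCTACTTAGCCCTGCTCAAACAACCAGCCGAATCATG, then reverse).

5'-GTACTAAGCCGACCAACAAACTCGTCCCGATTCATCCTGACAGCTCGAGCGGCGATGG-3'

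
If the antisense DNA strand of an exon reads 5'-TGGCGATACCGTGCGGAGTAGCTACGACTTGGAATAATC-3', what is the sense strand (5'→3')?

The coding strand is complementary and antiparallel to the template: take the complement (A↔T, G↔C) and reverse.

5'-GATTATTCCAAGTCGTAGCTACTCCGCACGGTATCGCCA-3'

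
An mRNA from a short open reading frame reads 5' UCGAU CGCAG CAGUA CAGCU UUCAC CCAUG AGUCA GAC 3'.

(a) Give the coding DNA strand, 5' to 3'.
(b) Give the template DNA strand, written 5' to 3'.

(a) The coding strand matches the mRNA with U→T.
(b) The template strand is the reverse complement of the coding strand.

(a) 5'-TCGATCGCAGCAGTACAGCTTTCACCCATGAGTCAGAC-3'
(b) 5'-GTCTGACTCATGGGTGAAAGCTGTACTGCTGCGATCGA-3'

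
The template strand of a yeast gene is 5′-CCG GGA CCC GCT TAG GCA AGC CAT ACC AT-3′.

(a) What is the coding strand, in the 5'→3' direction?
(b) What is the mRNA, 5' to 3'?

(a) 5'-ATGGTATGGCTTGCCTAAGCGGGTCCCGG-3'
(b) 5′-AUGGUAUGGCUUGCCUAAGCGGGUCCCGG-3′

(a) The coding strand is the reverse complement of the template: complement GGCCCTGGGCGAATCCGTTCGGTATGGTA, then reverse.
(b) mRNA has the coding-strand sequence with T→U.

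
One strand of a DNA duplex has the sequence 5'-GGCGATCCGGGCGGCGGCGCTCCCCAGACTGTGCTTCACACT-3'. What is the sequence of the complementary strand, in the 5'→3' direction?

5'-AGTGTGAAGCACAGTCTGGGGAGCGCCGCCGCCCGGATCGCC-3'

Pairing A↔T and G↔C gives CCGCTAGGCCCGCCGCCGCGAGGGGTCTGACACGAAGTGTGA, running 3'→5'. Reverse for the 5'→3' convention.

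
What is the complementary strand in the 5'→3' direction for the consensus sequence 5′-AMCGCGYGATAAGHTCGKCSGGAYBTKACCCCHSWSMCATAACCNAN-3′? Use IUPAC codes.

Standard pairs A↔T, G↔C; ambiguity codes pair Y↔R, M↔K, W↔W, S↔S, B↔V, H↔D, N↔N. Complement (TKGCGCRCTATTCDAGCMGSCCTRVAMTGGGGDSWSKGTATTGGNTN), then reverse for 5'→3'.

5'-NTNGGTTATGKSWSDGGGGTMAVRTCCSGMCGADCTTATCRCGCGKT-3'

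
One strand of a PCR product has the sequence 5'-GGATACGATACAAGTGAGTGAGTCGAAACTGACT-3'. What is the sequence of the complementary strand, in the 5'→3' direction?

The complement of GGATACGATACAAGTGAGTGAGTCGAAACTGACT is CCTATGCTATGTTCACTCACTCAGCTTTGACTGA (A↔T, G↔C). DNA strands are antiparallel, so the complementary strand runs 3'→5'; reversing gives the 5'→3' form.

5'-AGTCAGTTTCGACTCACTCACTTGTATCGTATCC-3'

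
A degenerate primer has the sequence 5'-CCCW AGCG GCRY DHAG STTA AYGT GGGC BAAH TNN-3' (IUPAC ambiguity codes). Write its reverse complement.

5'-NNADTTVGCCCACRTTAASCTDHRYGCCGCTWGGG-3'

Standard pairs A↔T, G↔C; ambiguity codes pair R↔Y, W↔W, S↔S, B↔V, D↔H, N↔N. Complement (GGGWTCGCCGYRHDTCSAATTRCACCCGVTTDANN), then reverse for 5'→3'.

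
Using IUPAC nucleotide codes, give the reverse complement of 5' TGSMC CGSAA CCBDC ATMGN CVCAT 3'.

5'-ATGBGNCKATGHVGGTTSCGGKSCA-3'

Standard pairs A↔T, G↔C; ambiguity codes pair M↔K, S↔S, B↔V, D↔H, N↔N. Complement (ACSKGGCSTTGGVHGTAKCNGBGTA), then reverse for 5'→3'.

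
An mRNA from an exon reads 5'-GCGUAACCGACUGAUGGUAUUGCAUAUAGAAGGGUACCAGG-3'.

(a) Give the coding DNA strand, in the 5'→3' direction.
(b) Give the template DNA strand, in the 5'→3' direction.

(a) 5'-GCGTAACCGACTGATGGTATTGCATATAGAAGGGTACCAGG-3'
(b) 5′-CCTGGTACCCTTCTATATGCAATACCATCAGTCGGTTACGC-3′

(a) The coding strand matches the mRNA with U→T.
(b) The template strand is the reverse complement of the coding strand.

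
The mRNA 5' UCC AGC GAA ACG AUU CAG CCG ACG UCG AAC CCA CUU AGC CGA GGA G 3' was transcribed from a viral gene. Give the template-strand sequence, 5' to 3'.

5'-CTCCTCGGCTAAGTGGGTTCGACGTCGGCTGAATCGTTTCGCTGGA-3'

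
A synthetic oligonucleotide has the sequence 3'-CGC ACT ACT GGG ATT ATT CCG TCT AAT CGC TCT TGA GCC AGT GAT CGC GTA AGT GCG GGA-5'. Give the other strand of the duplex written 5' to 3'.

5'-GCGTGATGACCCTAATAAGGCAGATTAGCGAGAACTCGGTCACTAGCGCATTCACGCCCT-3'

The strand is given 3'→5', so its complement runs 5'→3' in the same left-to-right order: pair each base A↔T, G↔C.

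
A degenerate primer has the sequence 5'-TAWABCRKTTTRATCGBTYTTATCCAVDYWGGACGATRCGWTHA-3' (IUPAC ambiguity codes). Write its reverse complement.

Standard pairs A↔T, G↔C; ambiguity codes pair R↔Y, K↔M, W↔W, B↔V, D↔H. Complement (ATWTVGYMAAAYTAGCVARAATAGGTBHRWCCTGCTAYGCWADT), then reverse for 5'→3'.

5'-TDAWCGYATCGTCCWRHBTGGATAARAVCGATYAAAMYGVTWTA-3'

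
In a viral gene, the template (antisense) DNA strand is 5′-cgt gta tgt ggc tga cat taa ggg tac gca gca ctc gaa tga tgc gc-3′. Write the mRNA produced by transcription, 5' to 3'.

RNA polymerase reads the template 3'→5' and synthesizes mRNA 5'→3' by base-pairing (A→U, T→A, G↔C). The complement of the template is GCACATACACCGACTGTAATTCCCATGCGTCGTGAGCTTACTACGCG; antiparallel, so 5'→3' the coding strand is GCGCATCATTCGAGTGCTGCGTACCCTTAATGTCAGCCACATACACG. Replace T with U for the mRNA.

5'-GCGCAUCAUUCGAGUGCUGCGUACCCUUAAUGUCAGCCACAUACACG-3'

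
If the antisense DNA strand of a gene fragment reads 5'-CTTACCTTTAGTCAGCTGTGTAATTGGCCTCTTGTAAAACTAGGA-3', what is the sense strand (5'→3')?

5'-TCCTAGTTTTACAAGAGGCCAATTACACAGCTGACTAAAGGTAAG-3'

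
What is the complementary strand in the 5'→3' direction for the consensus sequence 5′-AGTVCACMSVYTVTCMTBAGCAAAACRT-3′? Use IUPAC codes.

5'-AYGTTTTGCTVAKGABARBSKGTGBACT-3'

Standard pairs A↔T, G↔C; ambiguity codes pair R↔Y, M↔K, S↔S, B↔V. Complement (TCABGTGKSBRABAGKAVTCGTTTTGYA), then reverse for 5'→3'.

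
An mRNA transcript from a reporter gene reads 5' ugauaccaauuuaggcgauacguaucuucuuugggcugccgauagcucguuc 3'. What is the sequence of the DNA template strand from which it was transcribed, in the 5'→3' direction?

5′-GAACGAGCTATCGGCAGCCCAAAGAAGATACGTATCGCCTAAATTGGTATCA-3′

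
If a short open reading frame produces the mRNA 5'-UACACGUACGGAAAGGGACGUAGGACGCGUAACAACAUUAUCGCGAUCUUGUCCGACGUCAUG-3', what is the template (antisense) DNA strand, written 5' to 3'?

5'-CATGACGTCGGACAAGATCGCGATAATGTTGTTACGCGTCCTACGTCCCTTTCCGTACGTGTA-3'

Replace U with T to get the coding DNA strand: TACACGTACGGAAAGGGACGTAGGACGCGTAACAACATTATCGCGATCTTGTCCGACGTCATG. The template strand is its reverse complement (complement ATGTGCATGCCTTTCCCTGCATCCTGCGCATTGTTGTAATAGCGCTAGAACAGGCTGCAGTAC, then reverse).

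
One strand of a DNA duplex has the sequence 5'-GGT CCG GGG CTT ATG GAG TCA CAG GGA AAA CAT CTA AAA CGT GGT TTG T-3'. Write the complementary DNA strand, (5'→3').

Pairing A↔T and G↔C gives CCAGGCCCCGAATACCTCAGTGTCCCTTTTGTAGATTTTGCACCAAACA, running 3'→5'. Reverse for the 5'→3' convention.

5'-ACAAACCACGTTTTAGATGTTTTCCCTGTGACTCCATAAGCCCCGGACC-3'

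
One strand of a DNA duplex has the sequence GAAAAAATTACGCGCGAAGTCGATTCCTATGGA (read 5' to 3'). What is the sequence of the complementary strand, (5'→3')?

5'-TCCATAGGAATCGACTTCGCGCGTAATTTTTTC-3'

Pairing A↔T and G↔C gives CTTTTTTAATGCGCGCTTCAGCTAAGGATACCT, running 3'→5'. Reverse for the 5'→3' convention.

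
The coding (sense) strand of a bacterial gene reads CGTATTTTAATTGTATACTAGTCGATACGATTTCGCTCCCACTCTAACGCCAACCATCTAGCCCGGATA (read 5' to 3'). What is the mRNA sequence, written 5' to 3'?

5'-CGUAUUUUAAUUGUAUACUAGUCGAUACGAUUUCGCUCCCACUCUAACGCCAACCAUCUAGCCCGGAUA-3'

mRNA has the coding-strand sequence with U in place of T.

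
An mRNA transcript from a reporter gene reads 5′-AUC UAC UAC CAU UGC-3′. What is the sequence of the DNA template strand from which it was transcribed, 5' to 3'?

Replace U with T to get the coding DNA strand: ATCTACTACCATTGC. The template strand is its reverse complement (complement TAGATGATGGTAACG, then reverse).

5′-GCAATGGTAGTAGAT-3′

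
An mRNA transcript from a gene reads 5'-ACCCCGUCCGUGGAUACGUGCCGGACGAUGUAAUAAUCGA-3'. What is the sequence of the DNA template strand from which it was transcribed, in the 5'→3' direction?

Replace U with T to get the coding DNA strand: ACCCCGTCCGTGGATACGTGCCGGACGATGTAATAATCGA. The template strand is its reverse complement (complement TGGGGCAGGCACCTATGCACGGCCTGCTACATTATTAGCT, then reverse).

5'-TCGATTATTACATCGTCCGGCACGTATCCACGGACGGGGT-3'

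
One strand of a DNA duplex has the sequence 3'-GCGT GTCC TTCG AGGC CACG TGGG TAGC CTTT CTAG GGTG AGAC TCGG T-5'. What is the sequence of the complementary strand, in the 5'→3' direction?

The strand is given 3'→5', so its complement runs 5'→3' in the same left-to-right order: pair each base A↔T, G↔C.

5′-CGCACAGGAAGCTCCGGTGCACCCATCGGAAAGATCCCACTCTGAGCCA-3′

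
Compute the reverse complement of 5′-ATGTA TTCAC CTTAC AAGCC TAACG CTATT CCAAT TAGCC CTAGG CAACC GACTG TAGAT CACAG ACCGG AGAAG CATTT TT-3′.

Complement each base (A↔T, G↔C): TACATAAGTGGAATGTTCGGATTGCGATAAGGTTAATCGGGATCCGTTGGCTGACATCTAGTGTCTGGCCTCTTCGTAAAAA. Then reverse.

5′-AAAAATGCTTCTCCGGTCTGTGATCTACAGTCGGTTGCCTAGGGCTAATTGGAATAGCGTTAGGCTTGTAAGGTGAATACAT-3′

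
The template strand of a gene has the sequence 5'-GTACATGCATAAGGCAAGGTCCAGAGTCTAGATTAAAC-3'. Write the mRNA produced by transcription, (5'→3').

5′-GUUUAAUCUAGACUCUGGACCUUGCCUUAUGCAUGUAC-3′

RNA polymerase reads the template 3'→5' and synthesizes mRNA 5'→3' by base-pairing (A→U, T→A, G↔C). The complement of the template is CATGTACGTATTCCGTTCCAGGTCTCAGATCTAATTTG; antiparallel, so 5'→3' the coding strand is GTTTAATCTAGACTCTGGACCTTGCCTTATGCATGTAC. Replace T with U for the mRNA.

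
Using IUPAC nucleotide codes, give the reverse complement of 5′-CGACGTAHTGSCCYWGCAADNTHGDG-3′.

Standard pairs A↔T, G↔C; ambiguity codes pair Y↔R, W↔W, S↔S, D↔H, N↔N. Complement (GCTGCATDACSGGRWCGTTHNADCHC), then reverse for 5'→3'.

5'-CHCDANHTTGCWRGGSCADTACGTCG-3'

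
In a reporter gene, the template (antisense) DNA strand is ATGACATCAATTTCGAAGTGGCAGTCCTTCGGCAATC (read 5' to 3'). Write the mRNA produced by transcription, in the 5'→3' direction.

RNA polymerase reads the template 3'→5' and synthesizes mRNA 5'→3' by base-pairing (A→U, T→A, G↔C). The complement of the template is TACTGTAGTTAAAGCTTCACCGTCAGGAAGCCGTTAG; antiparallel, so 5'→3' the coding strand is GATTGCCGAAGGACTGCCACTTCGAAATTGATGTCAT. Replace T with U for the mRNA.

5'-GAUUGCCGAAGGACUGCCACUUCGAAAUUGAUGUCAU-3'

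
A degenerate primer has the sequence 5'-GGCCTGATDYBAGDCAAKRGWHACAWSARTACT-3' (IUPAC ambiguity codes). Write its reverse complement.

Standard pairs A↔T, G↔C; ambiguity codes pair R↔Y, K↔M, W↔W, S↔S, B↔V, D↔H. Complement (CCGGACTAHRVTCHGTTMYCWDTGTWSTYATGA), then reverse for 5'→3'.

5'-AGTAYTSWTGTDWCYMTTGHCTVRHATCAGGCC-3'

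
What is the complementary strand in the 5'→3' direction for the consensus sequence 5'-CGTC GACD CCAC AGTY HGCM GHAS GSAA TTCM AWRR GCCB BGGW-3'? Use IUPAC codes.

5'-WCCVVGGCYYWTKGAATTSCSTDCKGCDRACTGTGGHGTCGACG-3'

Standard pairs A↔T, G↔C; ambiguity codes pair R↔Y, M↔K, W↔W, S↔S, B↔V, D↔H. Complement (GCAGCTGHGGTGTCARDCGKCDTSCSTTAAGKTWYYCGGVVCCW), then reverse for 5'→3'.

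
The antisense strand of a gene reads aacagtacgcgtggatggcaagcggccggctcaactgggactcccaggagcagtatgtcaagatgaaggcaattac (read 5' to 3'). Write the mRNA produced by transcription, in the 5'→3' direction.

RNA polymerase reads the template 3'→5' and synthesizes mRNA 5'→3' by base-pairing (A→U, T→A, G↔C). The complement of the template is TTGTCATGCGCACCTACCGTTCGCCGGCCGAGTTGACCCTGAGGGTCCTCGTCATACAGTTCTACTTCCGTTAATG; antiparallel, so 5'→3' the coding strand is GTAATTGCCTTCATCTTGACATACTGCTCCTGGGAGTCCCAGTTGAGCCGGCCGCTTGCCATCCACGCGTACTGTT. Replace T with U for the mRNA.

5'-GUAAUUGCCUUCAUCUUGACAUACUGCUCCUGGGAGUCCCAGUUGAGCCGGCCGCUUGCCAUCCACGCGUACUGUU-3'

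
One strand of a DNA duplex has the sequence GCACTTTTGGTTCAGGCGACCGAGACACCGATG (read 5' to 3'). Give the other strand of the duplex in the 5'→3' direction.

5'-CATCGGTGTCTCGGTCGCCTGAACCAAAAGTGC-3'

Pairing A↔T and G↔C gives CGTGAAAACCAAGTCCGCTGGCTCTGTGGCTAC, running 3'→5'. Reverse for the 5'→3' convention.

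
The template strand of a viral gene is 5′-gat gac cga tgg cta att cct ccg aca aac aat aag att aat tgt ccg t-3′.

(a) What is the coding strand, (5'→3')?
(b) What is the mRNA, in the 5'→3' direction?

(a) 5'-ACGGACAATTAATCTTATTGTTTGTCGGAGGAATTAGCCATCGGTCATC-3'
(b) 5′-ACGGACAAUUAAUCUUAUUGUUUGUCGGAGGAAUUAGCCAUCGGUCAUC-3′

(a) The coding strand is the reverse complement of the template: complement CTACTGGCTACCGATTAAGGAGGCTGTTTGTTATTCTAATTAACAGGCA, then reverse.
(b) mRNA has the coding-strand sequence with T→U.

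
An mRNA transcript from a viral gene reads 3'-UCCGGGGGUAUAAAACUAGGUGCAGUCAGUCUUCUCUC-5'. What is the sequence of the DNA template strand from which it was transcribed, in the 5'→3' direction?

5'-AGGCCCCCATATTTTGATCCACGTCAGTCAGAAGAGAG-3'

Written 5'→3' the mRNA is CUCUCUUCUGACUGACGUGGAUCAAAAUAUGGGGGCCU, so the coding DNA strand is CTCTCTTCTGACTGACGTGGATCAAAATATGGGGGCCT. The template is its reverse complement.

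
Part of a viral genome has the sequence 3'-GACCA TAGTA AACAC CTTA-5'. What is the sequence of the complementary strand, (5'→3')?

5'-CTGGTATCATTTGTGGAAT-3'

The strand is given 3'→5', so its complement runs 5'→3' in the same left-to-right order: pair each base A↔T, G↔C.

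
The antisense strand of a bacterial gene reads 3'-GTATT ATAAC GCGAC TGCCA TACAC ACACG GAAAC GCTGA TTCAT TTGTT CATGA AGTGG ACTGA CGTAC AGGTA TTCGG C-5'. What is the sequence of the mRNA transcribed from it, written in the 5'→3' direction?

5'-CAUAAUAUUGCGCUGACGGUAUGUGUGUGCCUUUGCGACUAAGUAAACAAGUACUUCACCUGACUGCAUGUCCAUAAGCCG-3'

Reading the template 3'→5' as shown, RNA polymerase pairs each base (A→U, T→A, G↔C) to build mRNA 5'→3' directly.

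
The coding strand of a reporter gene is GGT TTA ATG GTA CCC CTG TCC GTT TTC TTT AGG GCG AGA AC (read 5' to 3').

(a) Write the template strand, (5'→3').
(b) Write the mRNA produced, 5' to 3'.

(a) The template strand is the reverse complement of the coding strand: complement CCAAATTACCATGGGGACAGGCAAAAGAAATCCCGCTCTTG, then reverse.
(b) mRNA matches the coding strand with T→U.

(a) 5'-GTTCTCGCCCTAAAGAAAACGGACAGGGGTACCATTAAACC-3'
(b) 5'-GGUUUAAUGGUACCCCUGUCCGUUUUCUUUAGGGCGAGAAC-3'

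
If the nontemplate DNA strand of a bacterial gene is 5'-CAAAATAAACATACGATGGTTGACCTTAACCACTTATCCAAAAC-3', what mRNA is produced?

mRNA has the coding-strand sequence with U in place of T.

5'-CAAAAUAAACAUACGAUGGUUGACCUUAACCACUUAUCCAAAAC-3'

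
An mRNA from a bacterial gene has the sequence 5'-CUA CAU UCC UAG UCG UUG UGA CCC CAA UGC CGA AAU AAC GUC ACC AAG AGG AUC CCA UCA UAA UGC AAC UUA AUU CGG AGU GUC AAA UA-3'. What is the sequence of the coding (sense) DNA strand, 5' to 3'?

5′-CTACATTCCTAGTCGTTGTGACCCCAATGCCGAAATAACGTCACCAAGAGGATCCCATCATAATGCAACTTAATTCGGAGTGTCAAATA-3′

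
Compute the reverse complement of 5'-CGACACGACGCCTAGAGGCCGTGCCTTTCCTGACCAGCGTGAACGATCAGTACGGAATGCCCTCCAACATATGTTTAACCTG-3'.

Complement each base (A↔T, G↔C): GCTGTGCTGCGGATCTCCGGCACGGAAAGGACTGGTCGCACTTGCTAGTCATGCCTTACGGGAGGTTGTATACAAATTGGAC. Then reverse.

5'-CAGGTTAAACATATGTTGGAGGGCATTCCGTACTGATCGTTCACGCTGGTCAGGAAAGGCACGGCCTCTAGGCGTCGTGTCG-3'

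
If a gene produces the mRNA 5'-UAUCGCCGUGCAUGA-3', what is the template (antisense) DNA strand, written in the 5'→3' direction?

Replace U with T to get the coding DNA strand: TATCGCCGTGCATGA. The template strand is its reverse complement (complement ATAGCGGCACGTACT, then reverse).

5'-TCATGCACGGCGATA-3'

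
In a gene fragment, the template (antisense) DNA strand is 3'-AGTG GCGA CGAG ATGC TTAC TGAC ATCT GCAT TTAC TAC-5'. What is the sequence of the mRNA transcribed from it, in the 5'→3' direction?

5'-UCACCGCUGCUCUACGAAUGACUGUAGACGUAAAUGAUG-3'

Reading the template 3'→5' as shown, RNA polymerase pairs each base (A→U, T→A, G↔C) to build mRNA 5'→3' directly.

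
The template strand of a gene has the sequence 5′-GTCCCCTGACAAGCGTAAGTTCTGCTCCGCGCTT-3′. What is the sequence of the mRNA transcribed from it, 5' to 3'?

The mRNA has the sequence of the coding strand (reverse complement of the template) with T→U. Reverse complement of GTCCCCTGACAAGCGTAAGTTCTGCTCCGCGCTT is AAGCGCGGAGCAGAACTTACGCTTGTCAGGGGAC; then T→U.

5'-AAGCGCGGAGCAGAACUUACGCUUGUCAGGGGAC-3'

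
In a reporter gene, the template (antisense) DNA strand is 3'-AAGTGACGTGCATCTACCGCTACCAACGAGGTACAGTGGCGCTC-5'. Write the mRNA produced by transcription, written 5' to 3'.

Reading the template 3'→5' as shown, RNA polymerase pairs each base (A→U, T→A, G↔C) to build mRNA 5'→3' directly.

5'-UUCACUGCACGUAGAUGGCGAUGGUUGCUCCAUGUCACCGCGAG-3'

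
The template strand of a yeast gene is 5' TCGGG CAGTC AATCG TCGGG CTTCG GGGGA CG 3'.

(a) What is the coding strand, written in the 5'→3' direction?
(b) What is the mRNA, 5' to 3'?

(a) 5'-CGTCCCCCGAAGCCCGACGATTGACTGCCCGA-3'
(b) 5'-CGUCCCCCGAAGCCCGACGAUUGACUGCCCGA-3'

(a) The coding strand is the reverse complement of the template: complement AGCCCGTCAGTTAGCAGCCCGAAGCCCCCTGC, then reverse.
(b) mRNA has the coding-strand sequence with T→U.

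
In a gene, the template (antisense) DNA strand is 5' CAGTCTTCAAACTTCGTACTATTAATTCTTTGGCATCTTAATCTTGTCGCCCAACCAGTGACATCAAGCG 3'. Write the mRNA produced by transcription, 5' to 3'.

5'-CGCUUGAUGUCACUGGUUGGGCGACAAGAUUAAGAUGCCAAAGAAUUAAUAGUACGAAGUUUGAAGACUG-3'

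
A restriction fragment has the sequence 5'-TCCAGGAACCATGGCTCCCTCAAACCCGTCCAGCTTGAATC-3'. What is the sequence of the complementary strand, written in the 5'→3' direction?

5'-GATTCAAGCTGGACGGGTTTGAGGGAGCCATGGTTCCTGGA-3'

The complement of TCCAGGAACCATGGCTCCCTCAAACCCGTCCAGCTTGAATC is AGGTCCTTGGTACCGAGGGAGTTTGGGCAGGTCGAACTTAG (A↔T, G↔C). DNA strands are antiparallel, so the complementary strand runs 3'→5'; reversing gives the 5'→3' form.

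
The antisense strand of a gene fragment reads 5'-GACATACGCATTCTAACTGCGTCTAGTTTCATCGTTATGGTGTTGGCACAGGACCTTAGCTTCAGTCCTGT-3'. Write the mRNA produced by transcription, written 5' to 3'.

5'-ACAGGACUGAAGCUAAGGUCCUGUGCCAACACCAUAACGAUGAAACUAGACGCAGUUAGAAUGCGUAUGUC-3'

RNA polymerase reads the template 3'→5' and synthesizes mRNA 5'→3' by base-pairing (A→U, T→A, G↔C). The complement of the template is CTGTATGCGTAAGATTGACGCAGATCAAAGTAGCAATACCACAACCGTGTCCTGGAATCGAAGTCAGGACA; antiparallel, so 5'→3' the coding strand is ACAGGACTGAAGCTAAGGTCCTGTGCCAACACCATAACGATGAAACTAGACGCAGTTAGAATGCGTATGTC. Replace T with U for the mRNA.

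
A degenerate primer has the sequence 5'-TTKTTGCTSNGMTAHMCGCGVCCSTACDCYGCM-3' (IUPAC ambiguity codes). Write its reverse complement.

5'-KGCRGHGTASGGBCGCGKDTAKCNSAGCAAMAA-3'

Standard pairs A↔T, G↔C; ambiguity codes pair Y↔R, M↔K, S↔S, D↔H, V↔B, N↔N. Complement (AAMAACGASNCKATDKGCGCBGGSATGHGRCGK), then reverse for 5'→3'.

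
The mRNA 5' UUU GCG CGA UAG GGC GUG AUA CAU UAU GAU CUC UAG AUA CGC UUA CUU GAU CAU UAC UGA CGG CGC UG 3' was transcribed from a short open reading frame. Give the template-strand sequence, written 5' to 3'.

Replace U with T to get the coding DNA strand: TTTGCGCGATAGGGCGTGATACATTATGATCTCTAGATACGCTTACTTGATCATTACTGACGGCGCTG. The template strand is its reverse complement (complement AAACGCGCTATCCCGCACTATGTAATACTAGAGATCTATGCGAATGAACTAGTAATGACTGCCGCGAC, then reverse).

5′-CAGCGCCGTCAGTAATGATCAAGTAAGCGTATCTAGAGATCATAATGTATCACGCCCTATCGCGCAAA-3′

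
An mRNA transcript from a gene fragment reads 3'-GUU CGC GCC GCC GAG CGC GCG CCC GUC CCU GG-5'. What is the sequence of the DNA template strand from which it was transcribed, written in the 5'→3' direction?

Written 5'→3' the mRNA is GGUCCCUGCCCGCGCGCGAGCCGCCGCGCUUG, so the coding DNA strand is GGTCCCTGCCCGCGCGCGAGCCGCCGCGCTTG. The template is its reverse complement.

5'-CAAGCGCGGCGGCTCGCGCGCGGGCAGGGACC-3'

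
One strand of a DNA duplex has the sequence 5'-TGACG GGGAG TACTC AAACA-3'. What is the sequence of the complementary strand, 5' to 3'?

5'-TGTTTGAGTACTCCCCGTCA-3'

Pairing A↔T and G↔C gives ACTGCCCCTCATGAGTTTGT, running 3'→5'. Reverse for the 5'→3' convention.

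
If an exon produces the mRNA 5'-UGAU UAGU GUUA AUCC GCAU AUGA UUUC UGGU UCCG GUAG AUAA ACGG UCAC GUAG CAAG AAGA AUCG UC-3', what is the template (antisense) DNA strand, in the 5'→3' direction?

Replace U with T to get the coding DNA strand: TGATTAGTGTTAATCCGCATATGATTTCTGGTTCCGGTAGATAAACGGTCACGTAGCAAGAAGAATCGTC. The template strand is its reverse complement (complement ACTAATCACAATTAGGCGTATACTAAAGACCAAGGCCATCTATTTGCCAGTGCATCGTTCTTCTTAGCAG, then reverse).

5'-GACGATTCTTCTTGCTACGTGACCGTTTATCTACCGGAACCAGAAATCATATGCGGATTAACACTAATCA-3'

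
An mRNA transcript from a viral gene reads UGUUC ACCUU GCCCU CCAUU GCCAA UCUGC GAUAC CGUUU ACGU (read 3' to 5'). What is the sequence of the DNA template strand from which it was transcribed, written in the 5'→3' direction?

Written 5'→3' the mRNA is UGCAUUUGCCAUAGCGUCUAACCGUUACCUCCCGUUCCACUUGU, so the coding DNA strand is TGCATTTGCCATAGCGTCTAACCGTTACCTCCCGTTCCACTTGT. The template is its reverse complement.

5′-ACAAGTGGAACGGGAGGTAACGGTTAGACGCTATGGCAAATGCA-3′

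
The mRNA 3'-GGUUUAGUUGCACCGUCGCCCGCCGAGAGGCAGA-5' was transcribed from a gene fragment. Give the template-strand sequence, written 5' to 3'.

5'-CCAAATCAACGTGGCAGCGGGCGGCTCTCCGTCT-3'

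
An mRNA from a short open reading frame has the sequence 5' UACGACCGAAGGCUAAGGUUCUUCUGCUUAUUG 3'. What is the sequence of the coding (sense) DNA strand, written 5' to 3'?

5'-TACGACCGAAGGCTAAGGTTCTTCTGCTTATTG-3'

The coding DNA strand has the same 5'→3' sequence as the mRNA with U replaced by T.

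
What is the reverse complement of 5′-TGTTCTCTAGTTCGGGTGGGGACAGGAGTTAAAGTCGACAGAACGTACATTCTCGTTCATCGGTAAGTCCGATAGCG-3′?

5'-CGCTATCGGACTTACCGATGAACGAGAATGTACGTTCTGTCGACTTTAACTCCTGTCCCCACCCGAACTAGAGAACA-3'

Reading the sequence 3'→5' and pairing each base (A↔T, G↔C) gives the reverse complement directly.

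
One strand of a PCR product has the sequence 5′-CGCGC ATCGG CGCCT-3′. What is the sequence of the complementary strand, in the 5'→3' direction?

The complement of CGCGCATCGGCGCCT is GCGCGTAGCCGCGGA (A↔T, G↔C). DNA strands are antiparallel, so the complementary strand runs 3'→5'; reversing gives the 5'→3' form.

5'-AGGCGCCGATGCGCG-3'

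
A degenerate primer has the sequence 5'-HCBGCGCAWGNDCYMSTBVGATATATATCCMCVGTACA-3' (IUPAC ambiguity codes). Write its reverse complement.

Standard pairs A↔T, G↔C; ambiguity codes pair Y↔R, M↔K, W↔W, S↔S, B↔V, D↔H, N↔N. Complement (DGVCGCGTWCNHGRKSAVBCTATATATAGGKGBCATGT), then reverse for 5'→3'.

5′-TGTACBGKGGATATATATCBVASKRGHNCWTGCGCVGD-3′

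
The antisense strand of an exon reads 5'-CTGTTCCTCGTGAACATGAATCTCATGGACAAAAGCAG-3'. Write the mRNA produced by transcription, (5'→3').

5'-CUGCUUUUGUCCAUGAGAUUCAUGUUCACGAGGAACAG-3'

RNA polymerase reads the template 3'→5' and synthesizes mRNA 5'→3' by base-pairing (A→U, T→A, G↔C). The complement of the template is GACAAGGAGCACTTGTACTTAGAGTACCTGTTTTCGTC; antiparallel, so 5'→3' the coding strand is CTGCTTTTGTCCATGAGATTCATGTTCACGAGGAACAG. Replace T with U for the mRNA.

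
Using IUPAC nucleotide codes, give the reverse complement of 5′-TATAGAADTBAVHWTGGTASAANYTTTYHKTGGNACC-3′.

5′-GGTNCCAMDRAAARNTTSTACCAWDBTVAHTTCTATA-3′

Standard pairs A↔T, G↔C; ambiguity codes pair Y↔R, K↔M, W↔W, S↔S, B↔V, D↔H, N↔N. Complement (ATATCTTHAVTBDWACCATSTTNRAAARDMACCNTGG), then reverse for 5'→3'.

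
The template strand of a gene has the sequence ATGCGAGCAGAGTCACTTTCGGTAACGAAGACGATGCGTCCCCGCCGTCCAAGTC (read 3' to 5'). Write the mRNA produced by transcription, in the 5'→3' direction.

Reading the template 3'→5' as shown, RNA polymerase pairs each base (A→U, T→A, G↔C) to build mRNA 5'→3' directly.

5'-UACGCUCGUCUCAGUGAAAGCCAUUGCUUCUGCUACGCAGGGGCGGCAGGUUCAG-3'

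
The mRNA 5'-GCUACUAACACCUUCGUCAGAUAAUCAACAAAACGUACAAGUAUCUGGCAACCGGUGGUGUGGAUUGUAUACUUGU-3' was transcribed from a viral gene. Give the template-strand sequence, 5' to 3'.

5'-ACAAGTATACAATCCACACCACCGGTTGCCAGATACTTGTACGTTTTGTTGATTATCTGACGAAGGTGTTAGTAGC-3'

Replace U with T to get the coding DNA strand: GCTACTAACACCTTCGTCAGATAATCAACAAAACGTACAAGTATCTGGCAACCGGTGGTGTGGATTGTATACTTGT. The template strand is its reverse complement (complement CGATGATTGTGGAAGCAGTCTATTAGTTGTTTTGCATGTTCATAGACCGTTGGCCACCACACCTAACATATGAACA, then reverse).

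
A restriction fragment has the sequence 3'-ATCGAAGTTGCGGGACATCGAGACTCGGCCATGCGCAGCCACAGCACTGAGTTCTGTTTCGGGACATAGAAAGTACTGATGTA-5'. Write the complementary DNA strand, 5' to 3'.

5′-TAGCTTCAACGCCCTGTAGCTCTGAGCCGGTACGCGTCGGTGTCGTGACTCAAGACAAAGCCCTGTATCTTTCATGACTACAT-3′

The strand is given 3'→5', so its complement runs 5'→3' in the same left-to-right order: pair each base A↔T, G↔C.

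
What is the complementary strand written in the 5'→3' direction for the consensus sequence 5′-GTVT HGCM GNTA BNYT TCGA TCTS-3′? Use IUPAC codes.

Standard pairs A↔T, G↔C; ambiguity codes pair Y↔R, M↔K, S↔S, B↔V, H↔D, N↔N. Complement (CABADCGKCNATVNRAAGCTAGAS), then reverse for 5'→3'.

5'-SAGATCGAARNVTANCKGCDABAC-3'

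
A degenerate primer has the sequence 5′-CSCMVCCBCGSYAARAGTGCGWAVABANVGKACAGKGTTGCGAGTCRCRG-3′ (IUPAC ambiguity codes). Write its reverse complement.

5′-CYGYGACTCGCAACMCTGTMCBNTVTBTWCGCACTYTTRSCGVGGBKGSG-3′

Standard pairs A↔T, G↔C; ambiguity codes pair R↔Y, M↔K, W↔W, S↔S, B↔V, N↔N. Complement (GSGKBGGVGCSRTTYTCACGCWTBTVTNBCMTGTCMCAACGCTCAGYGYC), then reverse for 5'→3'.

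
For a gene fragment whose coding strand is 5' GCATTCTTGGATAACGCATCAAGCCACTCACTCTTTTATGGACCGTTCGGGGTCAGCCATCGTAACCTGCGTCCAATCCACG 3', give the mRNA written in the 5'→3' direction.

mRNA has the coding-strand sequence with U in place of T.

5'-GCAUUCUUGGAUAACGCAUCAAGCCACUCACUCUUUUAUGGACCGUUCGGGGUCAGCCAUCGUAACCUGCGUCCAAUCCACG-3'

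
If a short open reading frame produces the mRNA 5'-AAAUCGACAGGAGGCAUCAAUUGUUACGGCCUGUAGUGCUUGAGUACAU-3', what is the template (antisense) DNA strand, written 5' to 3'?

5'-ATGTACTCAAGCACTACAGGCCGTAACAATTGATGCCTCCTGTCGATTT-3'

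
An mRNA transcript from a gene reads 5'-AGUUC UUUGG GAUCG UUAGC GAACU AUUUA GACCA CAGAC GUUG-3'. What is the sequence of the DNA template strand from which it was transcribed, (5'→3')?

Replace U with T to get the coding DNA strand: AGTTCTTTGGGATCGTTAGCGAACTATTTAGACCACAGACGTTG. The template strand is its reverse complement (complement TCAAGAAACCCTAGCAATCGCTTGATAAATCTGGTGTCTGCAAC, then reverse).

5'-CAACGTCTGTGGTCTAAATAGTTCGCTAACGATCCCAAAGAACT-3'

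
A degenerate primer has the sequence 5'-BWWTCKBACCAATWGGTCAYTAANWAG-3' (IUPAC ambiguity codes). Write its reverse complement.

5′-CTWNTTARTGACCWATTGGTVMGAWWV-3′

Standard pairs A↔T, G↔C; ambiguity codes pair Y↔R, K↔M, W↔W, B↔V, N↔N. Complement (VWWAGMVTGGTTAWCCAGTRATTNWTC), then reverse for 5'→3'.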